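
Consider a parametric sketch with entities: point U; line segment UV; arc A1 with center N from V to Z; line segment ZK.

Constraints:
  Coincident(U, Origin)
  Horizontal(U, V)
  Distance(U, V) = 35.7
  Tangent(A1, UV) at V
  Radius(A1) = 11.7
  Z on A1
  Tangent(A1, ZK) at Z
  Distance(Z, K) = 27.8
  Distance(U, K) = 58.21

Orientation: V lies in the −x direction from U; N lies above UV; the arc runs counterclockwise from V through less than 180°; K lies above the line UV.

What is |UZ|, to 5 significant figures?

31.529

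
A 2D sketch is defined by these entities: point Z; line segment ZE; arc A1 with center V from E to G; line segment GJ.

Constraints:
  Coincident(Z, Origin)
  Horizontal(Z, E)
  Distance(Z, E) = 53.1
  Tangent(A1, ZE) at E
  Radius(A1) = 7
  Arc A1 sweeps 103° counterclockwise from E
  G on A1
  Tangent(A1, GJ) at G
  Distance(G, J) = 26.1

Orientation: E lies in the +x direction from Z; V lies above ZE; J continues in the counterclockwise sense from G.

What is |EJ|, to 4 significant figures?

34.02

On A1, E sits at bearing -90° from V; a 103° counterclockwise sweep puts G at bearing 13°, so G = V + 7.0·(cos 13°, sin 13°) = (59.92, 8.575). The tangent condition forces VG to be normal to GJ, so GJ runs along (−sin 13°, cos 13°); with |GJ| = 26.1, J = (54.05, 34.01). Then |EJ| = |J − E| = 34.02.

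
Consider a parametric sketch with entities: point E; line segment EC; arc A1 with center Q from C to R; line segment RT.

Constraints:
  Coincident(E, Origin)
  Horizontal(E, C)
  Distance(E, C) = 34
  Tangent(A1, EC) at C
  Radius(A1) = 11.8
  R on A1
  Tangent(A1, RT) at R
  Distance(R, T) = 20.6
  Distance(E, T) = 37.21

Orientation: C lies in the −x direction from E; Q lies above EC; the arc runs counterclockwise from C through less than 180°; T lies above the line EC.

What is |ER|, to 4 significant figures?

24.68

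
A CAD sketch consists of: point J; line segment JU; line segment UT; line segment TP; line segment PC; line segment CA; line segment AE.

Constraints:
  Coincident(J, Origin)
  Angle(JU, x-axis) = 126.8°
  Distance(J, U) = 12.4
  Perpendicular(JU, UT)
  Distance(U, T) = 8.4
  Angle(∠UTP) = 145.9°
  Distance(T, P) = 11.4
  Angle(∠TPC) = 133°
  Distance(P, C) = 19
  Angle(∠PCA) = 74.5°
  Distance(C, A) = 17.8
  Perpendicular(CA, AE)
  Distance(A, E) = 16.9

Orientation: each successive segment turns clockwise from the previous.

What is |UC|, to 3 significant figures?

32.6

J is at the origin; JU runs at 126.8° with length 12.4, so U = (-7.43, 9.93). The perpendicularity gives UT at right angles to JU, so UT runs at 36.8°; with |UT| = 8.4, T = (-0.702, 15.0). ∠UTP = 145.9° gives TP at 2.70° from the x-axis; with |TP| = 11.4, P = (10.7, 15.5). ∠TPC = 133.0° gives PC at -44.3° from the x-axis; with |PC| = 19.0, C = (24.3, 2.23). Then |UC| = |C − U| = 32.6.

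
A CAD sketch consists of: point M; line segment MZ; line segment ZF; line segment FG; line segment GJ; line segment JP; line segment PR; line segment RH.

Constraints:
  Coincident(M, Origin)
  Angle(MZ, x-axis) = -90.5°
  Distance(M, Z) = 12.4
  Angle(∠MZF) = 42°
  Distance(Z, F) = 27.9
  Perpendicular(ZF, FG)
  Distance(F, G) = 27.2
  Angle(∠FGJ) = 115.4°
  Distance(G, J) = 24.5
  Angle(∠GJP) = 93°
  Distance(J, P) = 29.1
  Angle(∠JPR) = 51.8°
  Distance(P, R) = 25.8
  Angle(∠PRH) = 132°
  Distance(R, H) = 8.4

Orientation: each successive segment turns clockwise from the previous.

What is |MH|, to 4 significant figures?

19.84

M is at the origin; MZ runs at -90.5° with length 12.4, so Z = (-0.1082, -12.40). ∠MZF = 42.0° gives ZF at 131.5° from the x-axis; with |ZF| = 27.9, F = (-18.60, 8.496). The perpendicularity gives FG at right angles to ZF, so FG runs at 41.50°; with |FG| = 27.2, G = (1.776, 26.52). ∠FGJ = 115.4° gives GJ at -23.10° from the x-axis; with |GJ| = 24.5, J = (24.31, 16.91). ∠GJP = 93.0° gives JP at -110.1° from the x-axis; with |JP| = 29.1, P = (14.31, -10.42). ∠JPR = 51.8° gives PR at 121.7° from the x-axis; with |PR| = 25.8, R = (0.7542, 11.53). ∠PRH = 132.0° gives RH at 73.70° from the x-axis; with |RH| = 8.4, H = (3.112, 19.59). Then |MH| = |H − M| = 19.84.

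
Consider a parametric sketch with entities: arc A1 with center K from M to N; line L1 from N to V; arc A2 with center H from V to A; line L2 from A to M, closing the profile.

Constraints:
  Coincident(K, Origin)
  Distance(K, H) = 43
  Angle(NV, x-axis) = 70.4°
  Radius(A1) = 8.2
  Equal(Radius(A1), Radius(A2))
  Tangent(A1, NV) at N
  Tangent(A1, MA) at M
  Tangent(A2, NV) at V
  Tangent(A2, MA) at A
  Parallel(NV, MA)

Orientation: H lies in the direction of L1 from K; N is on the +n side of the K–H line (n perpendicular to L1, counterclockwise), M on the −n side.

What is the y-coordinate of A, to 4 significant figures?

37.76

The slot axis is L1's direction at 70.4°, so u = (cos 70.4°, sin 70.4°) = (0.3355, 0.9421) and n = (−sin 70.4°, cos 70.4°) = (-0.9421, 0.3355). K is at the origin and H lies 43.0 along u from K, so H = 43.0·u = (14.42, 40.51). Tangency of A1 to both parallel lines with radius 8.2 puts N and M at K ± 8.2·n: N = (-7.725, 2.751), M = (7.725, -2.751). Equal radii place V and A the same way about H: V = H + 8.2·n = (6.700, 43.26), A = H − 8.2·n = (22.15, 37.76). So A.y = 37.76.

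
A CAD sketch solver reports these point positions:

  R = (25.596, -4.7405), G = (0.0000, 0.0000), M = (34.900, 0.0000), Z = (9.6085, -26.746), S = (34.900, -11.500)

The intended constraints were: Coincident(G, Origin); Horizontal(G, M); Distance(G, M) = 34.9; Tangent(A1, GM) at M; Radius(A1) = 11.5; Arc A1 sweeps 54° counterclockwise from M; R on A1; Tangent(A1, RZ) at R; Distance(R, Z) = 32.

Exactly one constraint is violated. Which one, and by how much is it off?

Distance(R, Z) = 32 — off by 4.80.

G = (0.00, 0.00) ✓; G.y = 0.00, M.y = 0.00 ✓; |GM| = 34.90 ✓; ∠(SM, MG) = 90.00° ✓; |SM| = 11.50 ✓; bearing(S→R) − bearing(S→M) = 54.00° ✓; |SR| = 11.50 ✓; ∠(SR, RZ) = 90.00° ✓; |RZ| = 27.20 ✗.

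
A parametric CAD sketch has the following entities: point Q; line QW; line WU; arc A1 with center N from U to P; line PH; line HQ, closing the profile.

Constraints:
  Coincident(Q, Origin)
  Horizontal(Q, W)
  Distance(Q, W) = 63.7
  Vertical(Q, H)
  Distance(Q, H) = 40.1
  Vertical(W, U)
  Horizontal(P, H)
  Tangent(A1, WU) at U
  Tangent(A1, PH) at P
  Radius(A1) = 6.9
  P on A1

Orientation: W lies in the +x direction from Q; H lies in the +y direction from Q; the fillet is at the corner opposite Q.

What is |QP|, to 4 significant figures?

69.53

The virtual corner opposite Q is at (63.70, 40.10). Tangency of A1 to WU means the radius NU is perpendicular to WU and since A1 is tangent to PH there, NP ⟂ PH, with radius 6.9, so the center N sits 6.9 in from both sides at N = (56.80, 33.20). That places the tangent points at U = (63.70, 33.20) on WU and P = (56.80, 40.10) on PH. Then |QP| = |P − Q| = 69.53.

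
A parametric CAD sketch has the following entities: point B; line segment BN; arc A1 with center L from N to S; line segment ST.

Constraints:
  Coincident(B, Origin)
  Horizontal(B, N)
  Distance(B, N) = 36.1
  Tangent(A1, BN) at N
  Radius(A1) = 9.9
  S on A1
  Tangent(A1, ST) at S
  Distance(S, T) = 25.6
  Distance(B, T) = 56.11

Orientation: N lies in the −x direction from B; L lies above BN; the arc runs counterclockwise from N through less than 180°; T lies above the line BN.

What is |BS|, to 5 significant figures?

31.991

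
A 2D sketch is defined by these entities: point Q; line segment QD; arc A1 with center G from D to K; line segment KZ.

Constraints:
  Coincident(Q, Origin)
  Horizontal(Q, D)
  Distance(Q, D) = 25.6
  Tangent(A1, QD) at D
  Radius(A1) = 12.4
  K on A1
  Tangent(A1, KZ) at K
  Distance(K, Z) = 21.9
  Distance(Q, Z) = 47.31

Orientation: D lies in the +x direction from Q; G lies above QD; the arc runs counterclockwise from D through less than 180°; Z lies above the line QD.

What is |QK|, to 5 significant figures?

40.821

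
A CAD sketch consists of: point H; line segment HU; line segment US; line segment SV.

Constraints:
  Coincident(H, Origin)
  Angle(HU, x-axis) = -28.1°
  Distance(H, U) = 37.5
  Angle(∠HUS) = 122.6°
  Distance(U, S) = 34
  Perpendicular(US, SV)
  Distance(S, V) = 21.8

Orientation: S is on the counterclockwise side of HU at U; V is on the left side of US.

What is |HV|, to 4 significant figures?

55.08

∠HUS = 122.6°, so US runs at -28.1° + (180° − 122.6°) = 29.30° from the x-axis; with |US| = 34.0, S = U + 34.0·(cos 29.30°, sin 29.30°) = (62.73, -1.024). US ⟂ SV; with |SV| = 21.8 on the left of US, V = S + 21.8·(-0.4894, 0.8721) = (52.06, 17.99). Then |HV| = |V − H| = 55.08.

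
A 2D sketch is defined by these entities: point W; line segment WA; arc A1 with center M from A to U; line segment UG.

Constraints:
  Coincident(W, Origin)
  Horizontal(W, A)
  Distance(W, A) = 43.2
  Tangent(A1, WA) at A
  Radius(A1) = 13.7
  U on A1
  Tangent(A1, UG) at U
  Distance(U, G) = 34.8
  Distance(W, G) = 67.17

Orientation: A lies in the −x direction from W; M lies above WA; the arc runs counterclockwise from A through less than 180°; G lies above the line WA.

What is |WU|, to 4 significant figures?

35.86

W is at the origin; WA is horizontal with |WA| = 43.2 and A on the −x side, so A = (-43.20, 0.000). The tangent condition forces MA to be normal to WA, so M = A + (0, 13.7) = (-43.20, 13.70). Since MU ⟂ UG (tangency), |MG| = √(13.7² + 34.8²) = 37.40 regardless of where U sits on A1. So G lies on both circle(W, 67.17) and circle(M, 37.40); the above-WA intersection is G = (-43.60, 51.10). U is the foot of the tangent from G: U = (-30.51, 18.85).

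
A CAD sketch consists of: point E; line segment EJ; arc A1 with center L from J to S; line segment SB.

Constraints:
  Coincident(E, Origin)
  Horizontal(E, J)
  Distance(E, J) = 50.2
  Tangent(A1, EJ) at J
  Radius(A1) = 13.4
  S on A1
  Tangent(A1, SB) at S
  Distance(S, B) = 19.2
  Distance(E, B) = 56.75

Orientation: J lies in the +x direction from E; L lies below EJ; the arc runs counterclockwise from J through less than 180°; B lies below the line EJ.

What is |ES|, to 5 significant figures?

41.575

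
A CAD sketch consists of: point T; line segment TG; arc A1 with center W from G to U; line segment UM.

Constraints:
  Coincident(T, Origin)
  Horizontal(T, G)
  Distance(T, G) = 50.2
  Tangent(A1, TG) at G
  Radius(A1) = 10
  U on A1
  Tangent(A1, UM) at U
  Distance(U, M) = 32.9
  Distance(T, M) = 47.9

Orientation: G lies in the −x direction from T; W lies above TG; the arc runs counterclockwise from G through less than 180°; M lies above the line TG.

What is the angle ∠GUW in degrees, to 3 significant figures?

54.9°

Checks: |WU| = 10.00 ✓; ∠(WU, UM) = 90.00° ✓; |UM| = 32.90 ✓; |TM| = 47.90 ✓.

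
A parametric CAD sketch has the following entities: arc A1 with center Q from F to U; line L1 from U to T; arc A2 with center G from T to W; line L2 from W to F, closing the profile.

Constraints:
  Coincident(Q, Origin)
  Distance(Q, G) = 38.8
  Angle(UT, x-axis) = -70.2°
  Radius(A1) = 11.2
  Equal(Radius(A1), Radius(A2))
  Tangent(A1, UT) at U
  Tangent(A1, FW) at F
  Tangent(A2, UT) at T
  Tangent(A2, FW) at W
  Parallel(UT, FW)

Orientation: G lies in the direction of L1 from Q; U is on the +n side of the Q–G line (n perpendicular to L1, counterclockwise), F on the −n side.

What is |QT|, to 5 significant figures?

40.384

The slot axis is L1's direction at -70.2°, so u = (cos -70.2°, sin -70.2°) = (0.33874, -0.94088) and n = (−sin -70.2°, cos -70.2°) = (0.94088, 0.33874). Q is at the origin and G lies 38.8 along u from Q, so G = 38.8·u = (13.143, -36.506). Tangency of A1 to both parallel lines with radius 11.2 puts U and F at Q ± 11.2·n: U = (10.538, 3.7939), F = (-10.538, -3.7939). Equal radii place T and W the same way about G: T = G + 11.2·n = (23.681, -32.712), W = G − 11.2·n = (2.6052, -40.300). Then |QT| = |T − Q| = 40.384.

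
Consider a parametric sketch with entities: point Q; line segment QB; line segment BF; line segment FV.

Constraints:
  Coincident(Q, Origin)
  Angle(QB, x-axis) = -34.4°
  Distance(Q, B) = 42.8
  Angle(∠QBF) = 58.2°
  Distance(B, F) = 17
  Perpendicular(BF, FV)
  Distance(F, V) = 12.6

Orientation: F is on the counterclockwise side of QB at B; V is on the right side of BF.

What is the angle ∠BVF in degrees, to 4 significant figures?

53.46°

∠QBF = 58.2°, so BF runs at -34.4° + (180° − 58.2°) = 87.40° from the x-axis; with |BF| = 17.0, F = B + 17.0·(cos 87.40°, sin 87.40°) = (36.09, -7.198). The perpendicularity gives FV at right angles to BF; with |FV| = 12.6 on the right of BF, V = F + 12.6·(0.9990, -0.04536) = (48.67, -7.770). Then cos ∠BVF = VB·VF / (|VB||VF|), giving 53.46°.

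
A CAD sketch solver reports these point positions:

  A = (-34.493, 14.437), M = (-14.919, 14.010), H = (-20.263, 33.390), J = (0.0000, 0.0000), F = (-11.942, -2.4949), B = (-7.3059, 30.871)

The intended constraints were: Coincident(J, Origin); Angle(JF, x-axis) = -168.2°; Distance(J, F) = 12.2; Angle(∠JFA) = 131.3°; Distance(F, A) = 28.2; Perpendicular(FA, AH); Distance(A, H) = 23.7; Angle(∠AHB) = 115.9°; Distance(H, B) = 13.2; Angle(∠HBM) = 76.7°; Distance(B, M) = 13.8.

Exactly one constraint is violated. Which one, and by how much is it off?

Distance(B, M) = 13.8 — off by 4.70.

J = (0.00, 0.00) ✓; JF at -168.2° ✓; |JF| = 12.20 ✓; ∠JFA = 131.3° ✓; |FA| = 28.20 ✓; ∠(FA, AH) = 90.00° ✓; |AH| = 23.70 ✓; ∠AHB = 115.9° ✓; |HB| = 13.20 ✓; ∠HBM = 76.70° ✓; |BM| = 18.50 ✗.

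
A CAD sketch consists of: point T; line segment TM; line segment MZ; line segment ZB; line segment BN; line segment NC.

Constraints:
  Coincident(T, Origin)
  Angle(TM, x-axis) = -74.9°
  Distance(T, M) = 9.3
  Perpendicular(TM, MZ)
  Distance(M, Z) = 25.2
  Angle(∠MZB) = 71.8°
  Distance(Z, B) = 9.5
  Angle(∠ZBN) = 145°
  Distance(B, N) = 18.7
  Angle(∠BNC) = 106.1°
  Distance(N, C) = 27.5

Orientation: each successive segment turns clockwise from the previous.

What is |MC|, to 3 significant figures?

15.1

T is at the origin; TM runs at -74.9° with length 9.3, so M = (2.42, -8.98). TM ⟂ MZ, so MZ runs at -165°; with |MZ| = 25.2, Z = (-21.9, -15.5). ∠MZB = 71.8° gives ZB at 86.9° from the x-axis; with |ZB| = 9.5, B = (-21.4, -6.06). ∠ZBN = 145.0° gives BN at 51.9° from the x-axis; with |BN| = 18.7, N = (-9.85, 8.66). ∠BNC = 106.1° gives NC at -22.0° from the x-axis; with |NC| = 27.5, C = (15.6, -1.64). Then |MC| = |C − M| = 15.1.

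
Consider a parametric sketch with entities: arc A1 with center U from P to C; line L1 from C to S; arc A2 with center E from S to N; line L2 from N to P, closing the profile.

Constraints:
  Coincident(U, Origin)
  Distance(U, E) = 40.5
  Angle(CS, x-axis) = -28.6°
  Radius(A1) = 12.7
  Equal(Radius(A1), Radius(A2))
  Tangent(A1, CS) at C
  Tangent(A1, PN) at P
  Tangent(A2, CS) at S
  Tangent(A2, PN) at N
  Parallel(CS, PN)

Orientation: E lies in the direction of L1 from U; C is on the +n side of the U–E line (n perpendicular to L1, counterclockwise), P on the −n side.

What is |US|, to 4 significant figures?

42.44

Tangency of A1 to both parallel lines with radius 12.7 puts C and P at U ± 12.7·n: C = (6.079, 11.15), P = (-6.079, -11.15). Equal radii place S and N the same way about E: S = E + 12.7·n = (41.64, -8.237), N = E − 12.7·n = (29.48, -30.54). Then |US| = |S − U| = 42.44.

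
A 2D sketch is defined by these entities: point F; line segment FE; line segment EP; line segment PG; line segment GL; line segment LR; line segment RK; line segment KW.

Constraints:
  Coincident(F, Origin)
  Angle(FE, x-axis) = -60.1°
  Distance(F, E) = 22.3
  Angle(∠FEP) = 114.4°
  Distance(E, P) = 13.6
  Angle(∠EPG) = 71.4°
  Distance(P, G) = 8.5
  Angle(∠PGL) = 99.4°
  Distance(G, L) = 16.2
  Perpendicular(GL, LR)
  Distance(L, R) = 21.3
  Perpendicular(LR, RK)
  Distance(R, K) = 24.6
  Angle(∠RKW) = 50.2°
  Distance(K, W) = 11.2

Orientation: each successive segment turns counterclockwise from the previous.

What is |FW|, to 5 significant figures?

33.905

The perpendicularity gives RK at right angles to LR, so RK runs at 14.700°; with |RK| = 24.6, K = (34.713, -28.740). ∠RKW = 50.2° gives KW at 144.50° from the x-axis; with |KW| = 11.2, W = (25.595, -22.237). Then |FW| = |W − F| = 33.905.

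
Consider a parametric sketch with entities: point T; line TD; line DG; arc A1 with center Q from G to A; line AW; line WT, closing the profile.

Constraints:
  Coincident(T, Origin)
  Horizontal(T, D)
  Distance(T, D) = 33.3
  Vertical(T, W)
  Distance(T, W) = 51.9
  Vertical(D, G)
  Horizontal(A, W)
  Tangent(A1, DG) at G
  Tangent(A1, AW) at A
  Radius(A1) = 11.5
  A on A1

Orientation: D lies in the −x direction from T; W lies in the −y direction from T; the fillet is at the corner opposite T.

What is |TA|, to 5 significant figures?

56.293

The virtual corner opposite T is at (-33.300, -51.900). A1 meets DG tangentially, so QG is at right angles to DG and A1 meets AW tangentially, so QA is at right angles to AW, with radius 11.5, so the center Q sits 11.5 in from both sides at Q = (-21.800, -40.400). That places the tangent points at G = (-33.300, -40.400) on DG and A = (-21.800, -51.900) on AW. Then |TA| = |A − T| = 56.293.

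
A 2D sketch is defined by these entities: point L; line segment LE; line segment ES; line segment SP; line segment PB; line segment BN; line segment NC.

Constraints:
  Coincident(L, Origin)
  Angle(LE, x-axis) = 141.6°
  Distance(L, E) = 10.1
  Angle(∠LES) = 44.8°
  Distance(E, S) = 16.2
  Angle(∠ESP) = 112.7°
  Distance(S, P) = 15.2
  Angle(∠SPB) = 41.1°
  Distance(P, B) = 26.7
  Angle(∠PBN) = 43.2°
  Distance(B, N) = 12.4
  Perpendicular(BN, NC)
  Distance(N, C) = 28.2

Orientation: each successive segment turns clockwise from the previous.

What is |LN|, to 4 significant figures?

8.957

∠SPB = 41.1° gives PB at 160.2° from the x-axis; with |PB| = 26.7, B = (-9.545, 3.842). ∠PBN = 43.2° gives BN at 23.40° from the x-axis; with |BN| = 12.4, N = (1.835, 8.767). Then |LN| = |N − L| = 8.957.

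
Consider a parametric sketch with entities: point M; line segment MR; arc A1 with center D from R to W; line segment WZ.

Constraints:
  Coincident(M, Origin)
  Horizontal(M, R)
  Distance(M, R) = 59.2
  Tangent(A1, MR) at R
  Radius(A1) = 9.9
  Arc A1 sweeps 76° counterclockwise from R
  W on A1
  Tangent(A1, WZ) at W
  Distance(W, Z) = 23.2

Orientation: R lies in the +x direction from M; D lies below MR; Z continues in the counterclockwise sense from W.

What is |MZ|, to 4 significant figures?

53.25

M is at the origin; M and R share the same y with |MR| = 59.2 and R on the +x side, so R = (59.20, 0.000). The tangent condition forces DR to be normal to MR, so D = R + (0, -9.9) = (59.20, -9.900). On A1, R sits at bearing 90° from D; a 76° counterclockwise sweep puts W at bearing 166°, so W = D + 9.9·(cos 166°, sin 166°) = (49.59, -7.505). The tangent condition forces DW to be normal to WZ, so WZ runs along (−sin 166°, cos 166°); with |WZ| = 23.2, Z = (43.98, -30.02). Then |MZ| = |Z − M| = 53.25.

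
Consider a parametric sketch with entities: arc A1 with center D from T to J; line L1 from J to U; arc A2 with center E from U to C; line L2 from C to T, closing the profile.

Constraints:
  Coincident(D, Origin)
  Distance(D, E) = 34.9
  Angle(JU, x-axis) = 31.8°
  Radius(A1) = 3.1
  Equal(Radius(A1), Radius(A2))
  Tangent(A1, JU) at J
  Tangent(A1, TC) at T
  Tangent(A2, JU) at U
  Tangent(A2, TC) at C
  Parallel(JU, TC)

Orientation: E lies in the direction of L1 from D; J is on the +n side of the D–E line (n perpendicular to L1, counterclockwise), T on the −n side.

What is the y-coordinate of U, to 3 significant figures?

21.0

Tangency of A1 to both parallel lines with radius 3.1 puts J and T at D ± 3.1·n: J = (-1.63, 2.63), T = (1.63, -2.63). Equal radii place U and C the same way about E: U = E + 3.1·n = (28.0, 21.0), C = E − 3.1·n = (31.3, 15.8). So U.y = 21.0.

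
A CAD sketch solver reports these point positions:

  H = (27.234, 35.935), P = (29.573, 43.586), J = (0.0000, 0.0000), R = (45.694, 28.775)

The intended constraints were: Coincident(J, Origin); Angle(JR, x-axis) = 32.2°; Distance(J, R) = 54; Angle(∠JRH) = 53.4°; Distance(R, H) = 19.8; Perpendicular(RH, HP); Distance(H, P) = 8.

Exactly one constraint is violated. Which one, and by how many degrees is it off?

Perpendicular(RH, HP) — off by 4.20°.

J = (0.00, 0.00) ✓; JR at 32.20° ✓; |JR| = 54.00 ✓; ∠JRH = 53.40° ✓; |RH| = 19.80 ✓; ∠(RH, HP) = 85.80° ✗; |HP| = 8.001 ✓.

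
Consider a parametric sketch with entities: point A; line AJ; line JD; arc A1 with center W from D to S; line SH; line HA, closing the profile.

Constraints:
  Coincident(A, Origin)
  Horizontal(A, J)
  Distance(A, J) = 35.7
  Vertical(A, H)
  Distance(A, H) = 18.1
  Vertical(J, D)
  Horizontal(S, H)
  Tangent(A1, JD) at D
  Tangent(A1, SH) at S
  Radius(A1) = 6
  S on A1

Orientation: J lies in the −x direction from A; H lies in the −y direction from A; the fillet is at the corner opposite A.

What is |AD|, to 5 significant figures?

37.695

The virtual corner opposite A is at (-35.700, -18.100). Tangency of A1 to JD means the radius WD is perpendicular to JD and A1 meets SH tangentially, so WS is at right angles to SH, with radius 6.0, so the center W sits 6.0 in from both sides at W = (-29.700, -12.100). That places the tangent points at D = (-35.700, -12.100) on JD and S = (-29.700, -18.100) on SH. Then |AD| = |D − A| = 37.695.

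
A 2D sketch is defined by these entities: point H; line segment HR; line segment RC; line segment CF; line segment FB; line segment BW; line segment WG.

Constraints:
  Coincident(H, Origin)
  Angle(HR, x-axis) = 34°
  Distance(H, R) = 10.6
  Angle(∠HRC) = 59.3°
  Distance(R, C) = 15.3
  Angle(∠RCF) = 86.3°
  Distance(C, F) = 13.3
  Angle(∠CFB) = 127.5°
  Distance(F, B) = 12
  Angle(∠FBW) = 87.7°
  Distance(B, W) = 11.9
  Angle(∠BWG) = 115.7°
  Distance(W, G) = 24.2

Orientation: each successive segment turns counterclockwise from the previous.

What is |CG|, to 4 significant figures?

11.25

H is at the origin; HR runs at 34.0° with length 10.6, so R = (8.788, 5.927). ∠HRC = 59.3° gives RC at 154.7° from the x-axis; with |RC| = 15.3, C = (-5.045, 12.47). ∠RCF = 86.3° gives CF at -111.6° from the x-axis; with |CF| = 13.3, F = (-9.941, 0.09999). ∠CFB = 127.5° gives FB at -59.10° from the x-axis; with |FB| = 12.0, B = (-3.778, -10.20). ∠FBW = 87.7° gives BW at 33.20° from the x-axis; with |BW| = 11.9, W = (6.179, -3.681). ∠BWG = 115.7° gives WG at 97.50° from the x-axis; with |WG| = 24.2, G = (3.021, 20.31). Then |CG| = |G − C| = 11.25.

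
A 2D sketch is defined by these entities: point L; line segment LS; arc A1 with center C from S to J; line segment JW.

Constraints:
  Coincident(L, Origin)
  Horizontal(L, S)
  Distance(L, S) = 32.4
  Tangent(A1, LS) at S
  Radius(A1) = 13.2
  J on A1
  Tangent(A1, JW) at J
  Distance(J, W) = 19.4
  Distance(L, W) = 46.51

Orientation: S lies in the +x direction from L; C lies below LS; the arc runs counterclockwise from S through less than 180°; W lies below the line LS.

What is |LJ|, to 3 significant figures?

27.9

Checks: |CJ| = 13.20 ✓; ∠(CJ, JW) = 90.00° ✓; |JW| = 19.40 ✓; |LW| = 46.51 ✓.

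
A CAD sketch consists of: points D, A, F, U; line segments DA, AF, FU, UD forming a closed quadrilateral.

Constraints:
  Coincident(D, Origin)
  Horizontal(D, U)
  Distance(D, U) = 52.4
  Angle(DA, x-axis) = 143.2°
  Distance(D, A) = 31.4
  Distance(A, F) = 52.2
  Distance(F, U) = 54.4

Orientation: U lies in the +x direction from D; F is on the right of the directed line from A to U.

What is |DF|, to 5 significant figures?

24.887

D is at the origin; D and U share the same y with |DU| = 52.4 and U in +x, so U = (52.4, 0). DA runs at 143.2° with |DA| = 31.4, so A = (-25.143, 18.809). F is determined by |AF| = 52.2 and |FU| = 54.4 together: it lies at the intersection of circle(A, 52.2) and circle(U, 54.4). With |AU| = 79.792, the foot of the radical line on AU is 38.426 from A and the perpendicular offset is √(52.2² − 38.426²) = 35.331. Taking the right-of-AU solution: F = (3.8718, -24.584).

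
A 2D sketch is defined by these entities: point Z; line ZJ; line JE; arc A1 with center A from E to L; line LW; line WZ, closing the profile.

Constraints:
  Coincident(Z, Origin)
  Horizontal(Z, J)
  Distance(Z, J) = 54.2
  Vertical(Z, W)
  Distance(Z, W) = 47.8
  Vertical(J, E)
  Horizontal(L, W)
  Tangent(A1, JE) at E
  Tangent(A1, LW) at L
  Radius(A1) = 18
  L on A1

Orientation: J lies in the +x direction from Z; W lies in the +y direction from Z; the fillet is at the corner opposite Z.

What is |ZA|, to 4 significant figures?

46.89

ZW is vertical with |ZW| = 47.8 and W on the +y side, so W = (0.000, 47.80). The virtual corner opposite Z is at (54.20, 47.80). A1 meets JE tangentially, so AE is at right angles to JE and tangency of A1 to LW means the radius AL is perpendicular to LW, with radius 18.0, so the center A sits 18.0 in from both sides at A = (36.20, 29.80). Then |ZA| = |A − Z| = 46.89.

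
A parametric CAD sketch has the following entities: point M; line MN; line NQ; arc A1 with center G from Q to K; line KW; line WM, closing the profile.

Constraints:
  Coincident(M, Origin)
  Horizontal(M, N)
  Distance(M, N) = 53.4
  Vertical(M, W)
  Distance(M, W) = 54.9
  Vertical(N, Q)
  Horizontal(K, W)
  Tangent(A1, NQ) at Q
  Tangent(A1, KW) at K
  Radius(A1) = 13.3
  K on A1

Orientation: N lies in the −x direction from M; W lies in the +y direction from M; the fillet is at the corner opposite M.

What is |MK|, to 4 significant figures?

67.99

The virtual corner opposite M is at (-53.40, 54.90). Tangency of A1 to NQ means the radius GQ is perpendicular to NQ and the tangent condition forces GK to be normal to KW, with radius 13.3, so the center G sits 13.3 in from both sides at G = (-40.10, 41.60). That places the tangent points at Q = (-53.40, 41.60) on NQ and K = (-40.10, 54.90) on KW. Then |MK| = |K − M| = 67.99.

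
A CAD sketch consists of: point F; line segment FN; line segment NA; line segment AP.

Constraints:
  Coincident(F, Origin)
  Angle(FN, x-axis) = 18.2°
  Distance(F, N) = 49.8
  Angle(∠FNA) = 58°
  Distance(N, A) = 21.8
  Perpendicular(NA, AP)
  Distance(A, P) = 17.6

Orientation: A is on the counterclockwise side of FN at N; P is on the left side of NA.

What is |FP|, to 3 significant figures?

25.1

∠FNA = 58.0°, so NA runs at 18.2° + (180° − 58.0°) = 140° from the x-axis; with |NA| = 21.8, A = N + 21.8·(cos 140°, sin 140°) = (30.6, 29.5). The perpendicularity gives AP at right angles to NA; with |AP| = 17.6 on the left of NA, P = A + 17.6·(-0.640, -0.768) = (19.3, 16.0). Then |FP| = |P − F| = 25.1.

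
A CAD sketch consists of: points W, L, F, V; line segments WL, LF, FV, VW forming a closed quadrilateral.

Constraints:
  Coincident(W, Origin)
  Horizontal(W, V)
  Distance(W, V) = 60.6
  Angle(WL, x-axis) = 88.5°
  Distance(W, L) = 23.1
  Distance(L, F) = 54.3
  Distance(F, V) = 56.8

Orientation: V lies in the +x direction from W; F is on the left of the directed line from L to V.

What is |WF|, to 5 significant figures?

70.636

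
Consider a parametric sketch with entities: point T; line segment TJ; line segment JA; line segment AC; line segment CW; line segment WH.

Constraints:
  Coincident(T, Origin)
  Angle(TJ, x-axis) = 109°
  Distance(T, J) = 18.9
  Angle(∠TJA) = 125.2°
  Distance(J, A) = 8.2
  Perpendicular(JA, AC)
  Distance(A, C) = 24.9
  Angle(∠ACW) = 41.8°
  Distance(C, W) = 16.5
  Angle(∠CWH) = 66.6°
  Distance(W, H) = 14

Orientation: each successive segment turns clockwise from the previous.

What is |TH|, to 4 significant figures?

22.58

T is at the origin; TJ runs at 109.0° with length 18.9, so J = (-6.153, 17.87). ∠TJA = 125.2° gives JA at 54.20° from the x-axis; with |JA| = 8.2, A = (-1.357, 24.52). JA ⟂ AC, so AC runs at -35.80°; with |AC| = 24.9, C = (18.84, 9.956). ∠ACW = 41.8° gives CW at -174.0° from the x-axis; with |CW| = 16.5, W = (2.429, 8.231). ∠CWH = 66.6° gives WH at 72.60° from the x-axis; with |WH| = 14.0, H = (6.616, 21.59). Then |TH| = |H − T| = 22.58.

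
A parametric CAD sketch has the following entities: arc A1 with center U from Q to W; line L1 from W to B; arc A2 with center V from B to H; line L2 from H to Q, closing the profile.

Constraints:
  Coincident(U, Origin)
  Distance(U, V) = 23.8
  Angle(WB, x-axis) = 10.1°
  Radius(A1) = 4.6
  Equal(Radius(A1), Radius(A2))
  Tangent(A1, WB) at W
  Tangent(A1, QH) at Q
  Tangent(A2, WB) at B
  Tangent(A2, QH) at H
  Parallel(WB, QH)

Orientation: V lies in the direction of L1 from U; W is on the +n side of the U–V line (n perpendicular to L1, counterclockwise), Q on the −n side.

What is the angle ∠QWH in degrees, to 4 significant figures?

68.87°

The slot axis is L1's direction at 10.1°, so u = (cos 10.1°, sin 10.1°) = (0.9845, 0.1754) and n = (−sin 10.1°, cos 10.1°) = (-0.1754, 0.9845). U is at the origin and V lies 23.8 along u from U, so V = 23.8·u = (23.43, 4.174). Tangency of A1 to both parallel lines with radius 4.6 puts W and Q at U ± 4.6·n: W = (-0.8067, 4.529), Q = (0.8067, -4.529). Equal radii place B and H the same way about V: B = V + 4.6·n = (22.62, 8.702), H = V − 4.6·n = (24.24, -0.3550). Then cos ∠QWH = WQ·WH / (|WQ||WH|), giving 68.87°.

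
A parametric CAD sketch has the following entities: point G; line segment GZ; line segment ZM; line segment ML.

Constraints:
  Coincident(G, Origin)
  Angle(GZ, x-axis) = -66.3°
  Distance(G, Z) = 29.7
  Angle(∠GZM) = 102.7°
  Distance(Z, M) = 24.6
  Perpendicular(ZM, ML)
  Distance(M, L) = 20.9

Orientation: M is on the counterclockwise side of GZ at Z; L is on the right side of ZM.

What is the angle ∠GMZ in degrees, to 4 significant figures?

42.95°

G is at the origin; GZ runs at -66.3° with length 29.7, so Z = 29.7·(cos -66.3°, sin -66.3°) = (11.94, -27.20). ∠GZM = 102.7°, so ZM runs at -66.3° + (180° − 102.7°) = 11.00° from the x-axis; with |ZM| = 24.6, M = Z + 24.6·(cos 11.00°, sin 11.00°) = (36.09, -22.50). Then cos ∠GMZ = MG·MZ / (|MG||MZ|), giving 42.95°.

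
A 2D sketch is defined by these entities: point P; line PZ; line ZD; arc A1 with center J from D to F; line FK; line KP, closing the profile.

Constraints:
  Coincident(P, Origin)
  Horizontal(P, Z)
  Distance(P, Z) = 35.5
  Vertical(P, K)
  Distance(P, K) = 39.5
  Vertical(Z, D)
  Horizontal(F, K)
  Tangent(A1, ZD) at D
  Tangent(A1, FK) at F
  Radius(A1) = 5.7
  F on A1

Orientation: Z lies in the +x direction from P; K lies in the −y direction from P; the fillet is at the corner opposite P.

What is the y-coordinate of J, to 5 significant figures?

-33.800

P and K share the same x with |PK| = 39.5 and K on the −y side, so K = (0.0000, -39.500). The virtual corner opposite P is at (35.500, -39.500). A1 meets ZD tangentially, so JD is at right angles to ZD and tangency of A1 to FK means the radius JF is perpendicular to FK, with radius 5.7, so the center J sits 5.7 in from both sides at J = (29.800, -33.800). So J.y = -33.800.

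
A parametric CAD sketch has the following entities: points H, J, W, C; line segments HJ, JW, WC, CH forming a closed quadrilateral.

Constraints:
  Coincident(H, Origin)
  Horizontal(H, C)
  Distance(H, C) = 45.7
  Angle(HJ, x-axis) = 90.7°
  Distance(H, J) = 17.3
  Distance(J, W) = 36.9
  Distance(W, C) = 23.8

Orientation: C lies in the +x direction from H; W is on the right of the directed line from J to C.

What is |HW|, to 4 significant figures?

26.36

Checks: |JW| = 36.90 ✓; |WC| = 23.80 ✓.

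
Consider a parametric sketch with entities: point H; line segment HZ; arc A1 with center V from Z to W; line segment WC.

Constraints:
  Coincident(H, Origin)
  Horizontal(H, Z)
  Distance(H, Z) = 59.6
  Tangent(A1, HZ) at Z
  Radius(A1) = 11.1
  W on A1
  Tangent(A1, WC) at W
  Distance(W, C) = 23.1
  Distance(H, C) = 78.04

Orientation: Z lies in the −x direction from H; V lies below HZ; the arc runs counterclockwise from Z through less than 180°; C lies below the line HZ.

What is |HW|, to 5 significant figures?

71.615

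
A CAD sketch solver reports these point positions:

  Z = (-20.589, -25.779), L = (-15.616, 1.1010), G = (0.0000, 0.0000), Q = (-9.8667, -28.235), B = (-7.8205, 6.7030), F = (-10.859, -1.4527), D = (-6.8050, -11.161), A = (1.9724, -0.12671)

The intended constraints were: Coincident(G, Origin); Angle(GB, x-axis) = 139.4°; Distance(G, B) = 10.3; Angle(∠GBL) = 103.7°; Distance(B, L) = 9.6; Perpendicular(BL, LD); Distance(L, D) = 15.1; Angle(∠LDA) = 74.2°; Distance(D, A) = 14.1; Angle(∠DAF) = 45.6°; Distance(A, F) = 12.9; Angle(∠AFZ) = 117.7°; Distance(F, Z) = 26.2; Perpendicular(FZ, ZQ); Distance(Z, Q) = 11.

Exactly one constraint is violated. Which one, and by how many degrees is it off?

Perpendicular(FZ, ZQ) — off by 8.90°.

G = (0.00, 0.00) ✓; GB at 139.4° ✓; |GB| = 10.30 ✓; ∠GBL = 103.7° ✓; |BL| = 9.600 ✓; ∠(BL, LD) = 90.00° ✓; |LD| = 15.10 ✓; ∠LDA = 74.20° ✓; |DA| = 14.10 ✓; ∠DAF = 45.60° ✓; |AF| = 12.90 ✓; ∠AFZ = 117.7° ✓; |FZ| = 26.20 ✓; ∠(FZ, ZQ) = 98.90° ✗; |ZQ| = 11.00 ✓.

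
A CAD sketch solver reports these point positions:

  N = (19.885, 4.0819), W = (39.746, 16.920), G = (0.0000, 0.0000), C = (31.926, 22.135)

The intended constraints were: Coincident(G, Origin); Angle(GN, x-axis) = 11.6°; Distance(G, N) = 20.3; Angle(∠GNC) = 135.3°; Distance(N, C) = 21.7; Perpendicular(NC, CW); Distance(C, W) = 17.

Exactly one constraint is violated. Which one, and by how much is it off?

Distance(C, W) = 17 — off by 7.60.

G = (0.00, 0.00) ✓; GN at 11.60° ✓; |GN| = 20.30 ✓; ∠GNC = 135.3° ✓; |NC| = 21.70 ✓; ∠(NC, CW) = 90.00° ✓; |CW| = 9.399 ✗.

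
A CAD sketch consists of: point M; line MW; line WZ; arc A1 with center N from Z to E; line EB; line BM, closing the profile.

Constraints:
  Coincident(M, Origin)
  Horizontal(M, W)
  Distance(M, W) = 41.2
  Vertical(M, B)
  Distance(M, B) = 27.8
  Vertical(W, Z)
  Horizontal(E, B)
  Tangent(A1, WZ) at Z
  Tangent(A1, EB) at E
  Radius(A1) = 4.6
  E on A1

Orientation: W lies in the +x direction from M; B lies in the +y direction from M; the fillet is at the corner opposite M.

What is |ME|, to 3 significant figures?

46.0

The virtual corner opposite M is at (41.2, 27.8). The tangent condition forces NZ to be normal to WZ and A1 meets EB tangentially, so NE is at right angles to EB, with radius 4.6, so the center N sits 4.6 in from both sides at N = (36.6, 23.2). That places the tangent points at Z = (41.2, 23.2) on WZ and E = (36.6, 27.8) on EB. Then |ME| = |E − M| = 46.0.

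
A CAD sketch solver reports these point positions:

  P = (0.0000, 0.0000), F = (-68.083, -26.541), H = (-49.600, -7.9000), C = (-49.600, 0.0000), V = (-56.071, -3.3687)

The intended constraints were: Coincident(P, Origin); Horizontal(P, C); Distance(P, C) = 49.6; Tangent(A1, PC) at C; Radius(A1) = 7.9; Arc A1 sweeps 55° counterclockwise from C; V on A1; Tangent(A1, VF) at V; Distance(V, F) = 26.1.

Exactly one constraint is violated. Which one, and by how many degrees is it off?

Tangent(A1, VF) at V — off by 7.60°.

P = (0.00, 0.00) ✓; P.y = 0.00, C.y = 0.00 ✓; |PC| = 49.60 ✓; ∠(HC, CP) = 90.00° ✓; |HC| = 7.900 ✓; bearing(H→V) − bearing(H→C) = 55.00° ✓; |HV| = 7.900 ✓; ∠(HV, VF) = 82.40° ✗; |VF| = 26.10 ✓.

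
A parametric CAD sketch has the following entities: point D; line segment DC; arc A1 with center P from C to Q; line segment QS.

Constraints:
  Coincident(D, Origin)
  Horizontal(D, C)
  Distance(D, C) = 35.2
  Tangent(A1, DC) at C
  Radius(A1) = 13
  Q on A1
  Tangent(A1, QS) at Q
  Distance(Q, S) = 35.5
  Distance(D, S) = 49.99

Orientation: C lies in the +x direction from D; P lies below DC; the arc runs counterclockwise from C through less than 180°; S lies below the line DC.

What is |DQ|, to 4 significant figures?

25.05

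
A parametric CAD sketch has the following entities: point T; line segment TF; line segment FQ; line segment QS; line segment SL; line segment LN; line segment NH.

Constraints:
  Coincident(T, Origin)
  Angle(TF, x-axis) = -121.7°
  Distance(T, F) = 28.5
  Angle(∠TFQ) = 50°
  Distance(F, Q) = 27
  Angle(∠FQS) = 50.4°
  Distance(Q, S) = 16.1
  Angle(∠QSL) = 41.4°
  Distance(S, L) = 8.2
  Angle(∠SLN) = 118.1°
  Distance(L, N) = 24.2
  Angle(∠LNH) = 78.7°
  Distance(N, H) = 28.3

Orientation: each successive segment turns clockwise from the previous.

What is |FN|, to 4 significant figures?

38.27

T is at the origin; TF runs at -121.7° with length 28.5, so F = (-14.98, -24.25). ∠TFQ = 50.0° gives FQ at 108.3° from the x-axis; with |FQ| = 27.0, Q = (-23.45, 1.386). ∠FQS = 50.4° gives QS at -21.30° from the x-axis; with |QS| = 16.1, S = (-8.454, -4.462). ∠QSL = 41.4° gives SL at -159.9° from the x-axis; with |SL| = 8.2, L = (-16.15, -7.280). ∠SLN = 118.1° gives LN at 138.2° from the x-axis; with |LN| = 24.2, N = (-34.19, 8.850). Then |FN| = |N − F| = 38.27.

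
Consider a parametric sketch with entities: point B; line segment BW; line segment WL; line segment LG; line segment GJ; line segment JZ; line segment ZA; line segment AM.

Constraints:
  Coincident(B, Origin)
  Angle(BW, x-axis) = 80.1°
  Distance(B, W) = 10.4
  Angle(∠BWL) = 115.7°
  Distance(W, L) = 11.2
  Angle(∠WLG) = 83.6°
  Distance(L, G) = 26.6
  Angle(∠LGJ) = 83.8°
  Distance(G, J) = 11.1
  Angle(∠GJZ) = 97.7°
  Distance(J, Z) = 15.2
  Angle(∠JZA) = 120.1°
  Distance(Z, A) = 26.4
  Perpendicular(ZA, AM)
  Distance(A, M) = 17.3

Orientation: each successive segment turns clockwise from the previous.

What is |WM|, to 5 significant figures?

32.766

B is at the origin; BW runs at 80.1° with length 10.4, so W = (1.7881, 10.245). ∠BWL = 115.7° gives WL at 15.800° from the x-axis; with |WL| = 11.2, L = (12.565, 13.295). ∠WLG = 83.6° gives LG at -80.600° from the x-axis; with |LG| = 26.6, G = (16.909, -12.948). ∠LGJ = 83.8° gives GJ at -176.80° from the x-axis; with |GJ| = 11.1, J = (5.8267, -13.568). ∠GJZ = 97.7° gives JZ at 100.90° from the x-axis; with |JZ| = 15.2, Z = (2.9524, 1.3580). ∠JZA = 120.1° gives ZA at 41.000° from the x-axis; with |ZA| = 26.4, A = (22.877, 18.678). The perpendicularity gives AM at right angles to ZA, so AM runs at -49.000°; with |AM| = 17.3, M = (34.227, 5.6215). Then |WM| = |M − W| = 32.766.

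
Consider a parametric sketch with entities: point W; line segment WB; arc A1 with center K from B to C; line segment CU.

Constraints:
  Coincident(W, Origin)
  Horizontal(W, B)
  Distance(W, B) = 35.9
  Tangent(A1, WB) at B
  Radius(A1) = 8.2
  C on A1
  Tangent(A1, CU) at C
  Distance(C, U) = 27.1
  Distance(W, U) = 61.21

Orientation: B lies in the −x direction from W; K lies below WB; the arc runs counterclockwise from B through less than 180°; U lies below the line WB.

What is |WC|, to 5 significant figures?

43.942

Checks: W = (0.00, 0.00) ✓; |KC| = 8.200 ✓; ∠(KC, CU) = 90.00° ✓; |CU| = 27.10 ✓; |WU| = 61.21 ✓.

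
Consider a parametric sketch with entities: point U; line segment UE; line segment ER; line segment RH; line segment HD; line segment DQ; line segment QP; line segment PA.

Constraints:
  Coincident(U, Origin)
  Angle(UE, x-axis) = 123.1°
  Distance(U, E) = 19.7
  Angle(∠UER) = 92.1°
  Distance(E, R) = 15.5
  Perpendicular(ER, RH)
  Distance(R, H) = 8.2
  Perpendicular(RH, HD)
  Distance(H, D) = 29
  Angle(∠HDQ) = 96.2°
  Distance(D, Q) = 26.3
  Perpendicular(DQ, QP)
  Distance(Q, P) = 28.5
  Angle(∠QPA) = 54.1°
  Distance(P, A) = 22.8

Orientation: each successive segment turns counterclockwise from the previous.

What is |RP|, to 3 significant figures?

21.3

U is at the origin; UE runs at 123.1° with length 19.7, so E = (-10.8, 16.5). ∠UER = 92.1° gives ER at -149° from the x-axis; with |ER| = 15.5, R = (-24.0, 8.52). ER ⟂ RH, so RH runs at -59.0°; with |RH| = 8.2, H = (-19.8, 1.49). The perpendicularity gives HD at right angles to RH, so HD runs at 31.0°; with |HD| = 29.0, D = (5.04, 16.4). ∠HDQ = 96.2° gives DQ at 115° from the x-axis; with |DQ| = 26.3, Q = (-5.99, 40.3). The perpendicularity gives QP at right angles to DQ, so QP runs at -155°; with |QP| = 28.5, P = (-31.9, 28.3). Then |RP| = |P − R| = 21.3.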